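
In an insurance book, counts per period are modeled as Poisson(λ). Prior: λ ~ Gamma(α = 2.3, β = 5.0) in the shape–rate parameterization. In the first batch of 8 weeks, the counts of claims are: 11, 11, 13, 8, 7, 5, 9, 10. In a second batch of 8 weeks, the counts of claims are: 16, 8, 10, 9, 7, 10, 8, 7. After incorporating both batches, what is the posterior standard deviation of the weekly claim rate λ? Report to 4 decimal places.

0.5857

With a Gamma(shape α, rate β) prior, the Poisson likelihood is conjugate: the posterior is Gamma(α + ΣXᵢ, β + n).
Batch 1: sum of counts S = 74 over n = 8 weeks.
After batch 1: Gamma(α+S, β+n) = Gamma(2.3+74, 5.0+8) = Gamma(76.3, 13.0).
Batch 2: sum of counts S = 75 over n = 8 weeks.
After batch 2: Gamma(α+S, β+n) = Gamma(76.3+75, 13.0+8) = Gamma(151.3, 21.0).
SD = √α/β = √151.3/21.0 = 0.5857.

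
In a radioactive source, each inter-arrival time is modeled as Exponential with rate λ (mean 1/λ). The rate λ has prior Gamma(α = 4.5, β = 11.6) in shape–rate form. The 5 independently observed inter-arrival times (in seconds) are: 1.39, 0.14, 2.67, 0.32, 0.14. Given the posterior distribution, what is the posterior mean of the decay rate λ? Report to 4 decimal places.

0.5843

With a Gamma(shape α, rate β) prior on the exponential rate λ, the posterior after n observations with total T = Σxᵢ is Gamma(α+n, β+T).
Sum of observations T = 4.66 seconds; n = 5.
Posterior: Gamma(4.5+5, 11.6+4.66) = Gamma(9.5, 16.26).
Posterior mean of λ = α/β = 9.5/16.26 = 0.5843.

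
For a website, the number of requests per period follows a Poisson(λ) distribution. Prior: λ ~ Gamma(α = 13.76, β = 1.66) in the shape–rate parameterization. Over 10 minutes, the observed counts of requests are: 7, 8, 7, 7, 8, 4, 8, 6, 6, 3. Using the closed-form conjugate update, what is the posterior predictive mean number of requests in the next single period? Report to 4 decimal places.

With a Gamma(shape α, rate β) prior, the Poisson likelihood is conjugate: the posterior is Gamma(α + ΣXᵢ, β + n).
Sum of counts S = 64 over n = 10 minutes.
Posterior: Gamma(α+S, β+n) = Gamma(13.76+64, 1.66+10) = Gamma(77.76, 11.66).
The predictive distribution for one future period is NegBinom with mean α/β = 6.6690.

6.6690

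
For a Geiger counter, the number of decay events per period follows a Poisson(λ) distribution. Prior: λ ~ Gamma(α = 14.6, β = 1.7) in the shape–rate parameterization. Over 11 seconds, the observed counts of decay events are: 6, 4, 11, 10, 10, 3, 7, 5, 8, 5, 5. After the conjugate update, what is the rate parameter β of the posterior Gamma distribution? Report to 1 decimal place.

12.7

With a Gamma(shape α, rate β) prior, the Poisson likelihood is conjugate: the posterior is Gamma(α + ΣXᵢ, β + n).
Sum of counts S = 74 over n = 11 seconds.
Posterior: Gamma(α+S, β+n) = Gamma(14.6+74, 1.7+11) = Gamma(88.6, 12.7).
Posterior β = 12.7.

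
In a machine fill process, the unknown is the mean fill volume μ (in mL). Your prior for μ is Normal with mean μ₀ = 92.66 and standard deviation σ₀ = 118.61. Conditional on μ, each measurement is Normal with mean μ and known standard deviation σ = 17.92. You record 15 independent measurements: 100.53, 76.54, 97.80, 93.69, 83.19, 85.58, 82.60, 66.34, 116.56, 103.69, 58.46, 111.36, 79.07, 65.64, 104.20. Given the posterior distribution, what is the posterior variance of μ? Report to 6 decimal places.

For Normal data with known variance σ², a Normal(μ₀, σ₀²) prior on μ is conjugate. Posterior precision = 1/σ₀² + n/σ²; posterior mean is the precision-weighted average of μ₀ and x̄.
σ₀² = 118.61² = 14068.3321, σ² = 17.92² = 321.1264; σ² + n·σ₀² = 321.1264 + 15·14068.3321 = 211346.1079.
Posterior precision = 1/σ₀² + n/σ² = 1/14068.3321 + 15/321.1264 = (σ² + n·σ₀²)/(σ₀²σ²) = 211346.1079/(14068.3321·321.1264); posterior variance σₙ² = σ₀²σ²/(σ² + n·σ₀²) = 14068.3321·321.1264/211346.1079 = 21.375898.

21.375898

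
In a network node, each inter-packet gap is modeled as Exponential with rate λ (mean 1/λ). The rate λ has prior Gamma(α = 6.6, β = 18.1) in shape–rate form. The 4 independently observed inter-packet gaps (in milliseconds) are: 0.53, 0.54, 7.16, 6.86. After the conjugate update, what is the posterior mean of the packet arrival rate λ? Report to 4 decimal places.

0.3194

With a Gamma(shape α, rate β) prior on the exponential rate λ, the posterior after n observations with total T = Σxᵢ is Gamma(α+n, β+T).
Sum of observations T = 15.09 milliseconds; n = 4.
Posterior: Gamma(6.6+4, 18.1+15.09) = Gamma(10.6, 33.19).
Posterior mean of λ = α/β = 10.6/33.19 = 0.3194.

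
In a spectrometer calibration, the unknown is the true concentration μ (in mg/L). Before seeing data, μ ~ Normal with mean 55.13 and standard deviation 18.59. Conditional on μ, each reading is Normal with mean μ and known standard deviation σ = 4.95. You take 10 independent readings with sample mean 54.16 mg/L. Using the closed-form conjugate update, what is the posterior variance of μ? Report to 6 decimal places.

For Normal data with known variance σ², a Normal(μ₀, σ₀²) prior on μ is conjugate. Posterior precision = 1/σ₀² + n/σ²; posterior mean is the precision-weighted average of μ₀ and x̄.
σ₀² = 18.59² = 345.5881, σ² = 4.95² = 24.5025; σ² + n·σ₀² = 24.5025 + 10·345.5881 = 3480.3835.
Posterior precision = 1/σ₀² + n/σ² = 1/345.5881 + 10/24.5025 = (σ² + n·σ₀²)/(σ₀²σ²) = 3480.3835/(345.5881·24.5025); posterior variance σₙ² = σ₀²σ²/(σ² + n·σ₀²) = 345.5881·24.5025/3480.3835 = 2.433000.

2.433000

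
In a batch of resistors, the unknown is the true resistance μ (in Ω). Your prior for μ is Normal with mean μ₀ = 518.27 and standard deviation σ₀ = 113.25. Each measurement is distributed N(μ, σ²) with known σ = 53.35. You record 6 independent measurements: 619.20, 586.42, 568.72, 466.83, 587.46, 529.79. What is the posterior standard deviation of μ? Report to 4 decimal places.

For Normal data with known variance σ², a Normal(μ₀, σ₀²) prior on μ is conjugate. Posterior precision = 1/σ₀² + n/σ²; posterior mean is the precision-weighted average of μ₀ and x̄.
σ₀² = 113.25² = 12825.5625, σ² = 53.35² = 2846.2225; σ² + n·σ₀² = 2846.2225 + 6·12825.5625 = 79799.5975.
Posterior precision = 1/σ₀² + n/σ² = 1/12825.5625 + 6/2846.2225 = (σ² + n·σ₀²)/(σ₀²σ²) = 79799.5975/(12825.5625·2846.2225); posterior variance σₙ² = σ₀²σ²/(σ² + n·σ₀²) = 12825.5625·2846.2225/79799.5975 = 457.450986.
Posterior SD = √σₙ² = √(12825.5625·2846.2225/79799.5975) = 21.3881.

21.3881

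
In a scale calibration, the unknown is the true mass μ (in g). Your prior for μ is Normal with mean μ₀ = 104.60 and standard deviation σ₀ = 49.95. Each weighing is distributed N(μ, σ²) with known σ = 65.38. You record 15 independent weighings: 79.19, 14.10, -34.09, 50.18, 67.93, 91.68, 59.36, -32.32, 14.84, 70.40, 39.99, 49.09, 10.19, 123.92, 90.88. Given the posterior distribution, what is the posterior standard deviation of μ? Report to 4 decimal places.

15.9924

For Normal data with known variance σ², a Normal(μ₀, σ₀²) prior on μ is conjugate. Posterior precision = 1/σ₀² + n/σ²; posterior mean is the precision-weighted average of μ₀ and x̄.
σ₀² = 49.95² = 2495.0025, σ² = 65.38² = 4274.5444; σ² + n·σ₀² = 4274.5444 + 15·2495.0025 = 41699.5819.
Posterior precision = 1/σ₀² + n/σ² = 1/2495.0025 + 15/4274.5444 = (σ² + n·σ₀²)/(σ₀²σ²) = 41699.5819/(2495.0025·4274.5444); posterior variance σₙ² = σ₀²σ²/(σ² + n·σ₀²) = 2495.0025·4274.5444/41699.5819 = 255.757935.
Posterior SD = √σₙ² = √(2495.0025·4274.5444/41699.5819) = 15.9924.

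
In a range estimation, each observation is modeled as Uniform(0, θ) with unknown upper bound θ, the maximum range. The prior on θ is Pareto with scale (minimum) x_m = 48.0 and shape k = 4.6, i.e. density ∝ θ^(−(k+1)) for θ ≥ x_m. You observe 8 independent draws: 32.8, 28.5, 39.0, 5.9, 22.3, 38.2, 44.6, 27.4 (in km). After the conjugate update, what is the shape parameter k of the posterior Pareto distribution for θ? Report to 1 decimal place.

12.6

A Pareto(scale x_m, shape k) prior on the upper bound θ of Uniform(0, θ) is conjugate: posterior is Pareto(max(x_m, max xᵢ), k + n).
Sample maximum = 44.6; prior scale x_m = 48.0 → posterior scale = max = 48.0.
Posterior shape = 4.6 + 8 = 12.6.
Posterior shape k = 12.6.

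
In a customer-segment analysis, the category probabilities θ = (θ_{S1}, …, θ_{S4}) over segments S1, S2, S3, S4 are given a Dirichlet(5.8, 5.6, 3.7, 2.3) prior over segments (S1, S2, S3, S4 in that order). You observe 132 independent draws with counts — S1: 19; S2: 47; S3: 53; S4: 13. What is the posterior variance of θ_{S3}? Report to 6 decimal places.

0.001566

The Dirichlet prior is conjugate to the Multinomial likelihood: each posterior αⱼ = prior αⱼ + observed count nⱼ.
Posterior concentration: (24.8, 52.6, 56.7, 15.3), total = 149.4.
Var[θ_j] = α_j(Σα−α_j)/((Σα)²(Σα+1)) = 56.7·92.7/(149.4²·150.4) = 0.001566.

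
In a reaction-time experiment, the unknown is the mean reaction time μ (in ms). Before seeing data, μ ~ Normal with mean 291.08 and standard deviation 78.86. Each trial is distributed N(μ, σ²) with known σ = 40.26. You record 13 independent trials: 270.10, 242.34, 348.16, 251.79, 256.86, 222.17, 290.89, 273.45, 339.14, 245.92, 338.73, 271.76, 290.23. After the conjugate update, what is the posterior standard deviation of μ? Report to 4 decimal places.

11.0558

For Normal data with known variance σ², a Normal(μ₀, σ₀²) prior on μ is conjugate. Posterior precision = 1/σ₀² + n/σ²; posterior mean is the precision-weighted average of μ₀ and x̄.
σ₀² = 78.86² = 6218.8996, σ² = 40.26² = 1620.8676; σ² + n·σ₀² = 1620.8676 + 13·6218.8996 = 82466.5624.
Posterior precision = 1/σ₀² + n/σ² = 1/6218.8996 + 13/1620.8676 = (σ² + n·σ₀²)/(σ₀²σ²) = 82466.5624/(6218.8996·1620.8676); posterior variance σₙ² = σ₀²σ²/(σ² + n·σ₀²) = 6218.8996·1620.8676/82466.5624 = 122.231515.
Posterior SD = √σₙ² = √(6218.8996·1620.8676/82466.5624) = 11.0558.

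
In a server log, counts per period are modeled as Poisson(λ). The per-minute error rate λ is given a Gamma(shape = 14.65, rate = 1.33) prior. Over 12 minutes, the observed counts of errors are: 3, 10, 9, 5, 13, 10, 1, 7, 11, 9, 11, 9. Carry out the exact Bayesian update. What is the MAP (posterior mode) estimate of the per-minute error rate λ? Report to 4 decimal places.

With a Gamma(shape α, rate β) prior, the Poisson likelihood is conjugate: the posterior is Gamma(α + ΣXᵢ, β + n).
Sum of counts S = 98 over n = 12 minutes.
Posterior: Gamma(α+S, β+n) = Gamma(14.65+98, 1.33+12) = Gamma(112.65, 13.33).
Mode of Gamma(α,β) for α≥1 is (α−1)/β = 111.65/13.33 = 8.3758.

8.3758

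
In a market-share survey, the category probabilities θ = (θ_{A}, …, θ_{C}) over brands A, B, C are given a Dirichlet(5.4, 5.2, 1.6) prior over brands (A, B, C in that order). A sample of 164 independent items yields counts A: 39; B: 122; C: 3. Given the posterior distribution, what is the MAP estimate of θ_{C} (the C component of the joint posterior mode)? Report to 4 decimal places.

The Dirichlet prior is conjugate to the Multinomial likelihood: each posterior αⱼ = prior αⱼ + observed count nⱼ.
Posterior concentration: (44.4, 127.2, 4.6), total = 176.2.
Joint mode component: (α_{C}−1)/(Σα−K) = 3.6/173.2 = 0.0208.

0.0208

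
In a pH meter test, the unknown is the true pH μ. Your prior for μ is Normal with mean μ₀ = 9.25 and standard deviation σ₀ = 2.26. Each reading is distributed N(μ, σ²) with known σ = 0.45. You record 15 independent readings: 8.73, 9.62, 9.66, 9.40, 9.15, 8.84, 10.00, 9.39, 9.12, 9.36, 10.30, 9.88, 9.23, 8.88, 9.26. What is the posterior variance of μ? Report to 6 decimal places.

0.013464

For Normal data with known variance σ², a Normal(μ₀, σ₀²) prior on μ is conjugate. Posterior precision = 1/σ₀² + n/σ²; posterior mean is the precision-weighted average of μ₀ and x̄.
σ₀² = 2.26² = 5.1076, σ² = 0.45² = 0.2025; σ² + n·σ₀² = 0.2025 + 15·5.1076 = 76.8165.
Posterior precision = 1/σ₀² + n/σ² = 1/5.1076 + 15/0.2025 = (σ² + n·σ₀²)/(σ₀²σ²) = 76.8165/(5.1076·0.2025); posterior variance σₙ² = σ₀²σ²/(σ² + n·σ₀²) = 5.1076·0.2025/76.8165 = 0.013464.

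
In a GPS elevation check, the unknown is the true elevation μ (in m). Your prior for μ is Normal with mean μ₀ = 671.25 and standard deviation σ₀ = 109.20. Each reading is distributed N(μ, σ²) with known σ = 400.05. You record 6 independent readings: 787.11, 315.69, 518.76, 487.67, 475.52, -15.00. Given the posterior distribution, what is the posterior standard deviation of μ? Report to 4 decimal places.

For Normal data with known variance σ², a Normal(μ₀, σ₀²) prior on μ is conjugate. Posterior precision = 1/σ₀² + n/σ²; posterior mean is the precision-weighted average of μ₀ and x̄.
σ₀² = 109.20² = 11924.64, σ² = 400.05² = 160040.0025; σ² + n·σ₀² = 160040.0025 + 6·11924.64 = 231587.8425.
Posterior precision = 1/σ₀² + n/σ² = 1/11924.64 + 6/160040.0025 = (σ² + n·σ₀²)/(σ₀²σ²) = 231587.8425/(11924.64·160040.0025); posterior variance σₙ² = σ₀²σ²/(σ² + n·σ₀²) = 11924.64·160040.0025/231587.8425 = 8240.585494.
Posterior SD = √σₙ² = √(11924.64·160040.0025/231587.8425) = 90.7777.

90.7777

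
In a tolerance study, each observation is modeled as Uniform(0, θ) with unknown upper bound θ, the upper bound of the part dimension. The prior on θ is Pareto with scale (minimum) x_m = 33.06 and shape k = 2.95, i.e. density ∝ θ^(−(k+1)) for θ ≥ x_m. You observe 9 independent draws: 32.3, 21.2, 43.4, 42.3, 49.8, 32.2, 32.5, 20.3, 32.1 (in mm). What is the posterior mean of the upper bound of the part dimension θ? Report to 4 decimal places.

54.3479

A Pareto(scale x_m, shape k) prior on the upper bound θ of Uniform(0, θ) is conjugate: posterior is Pareto(max(x_m, max xᵢ), k + n).
Sample maximum = 49.8; prior scale x_m = 33.06 → posterior scale = max = 49.80.
Posterior shape = 2.95 + 9 = 11.95.
E[θ|data] = k·x_m/(k−1) = 11.95·49.80/10.95 = 54.3479.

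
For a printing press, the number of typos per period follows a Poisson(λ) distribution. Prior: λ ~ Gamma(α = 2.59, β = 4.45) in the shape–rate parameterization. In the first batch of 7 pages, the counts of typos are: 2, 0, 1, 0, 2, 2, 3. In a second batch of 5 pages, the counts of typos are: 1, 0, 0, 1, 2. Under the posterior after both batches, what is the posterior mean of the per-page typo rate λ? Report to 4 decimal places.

With a Gamma(shape α, rate β) prior, the Poisson likelihood is conjugate: the posterior is Gamma(α + ΣXᵢ, β + n).
Batch 1: sum of counts S = 10 over n = 7 pages.
After batch 1: Gamma(α+S, β+n) = Gamma(2.59+10, 4.45+7) = Gamma(12.59, 11.45).
Batch 2: sum of counts S = 4 over n = 5 pages.
After batch 2: Gamma(α+S, β+n) = Gamma(12.59+4, 11.45+5) = Gamma(16.59, 16.45).
Posterior mean = α/β = 16.59/16.45 = 1.0085.

1.0085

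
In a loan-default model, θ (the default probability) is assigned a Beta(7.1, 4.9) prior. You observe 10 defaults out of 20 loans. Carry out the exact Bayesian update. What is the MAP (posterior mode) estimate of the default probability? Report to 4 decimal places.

The Beta prior is conjugate to a Binomial/Bernoulli likelihood; the update adds successes to α and failures to β.
Posterior: Beta(α+k, β+n−k) = Beta(7.1+10, 4.9+10) = Beta(17.1, 14.9).
Mode of Beta(a,b) for a,b>1 is (a−1)/(a+b−2) = 16.1/30.0 = 0.5367.

0.5367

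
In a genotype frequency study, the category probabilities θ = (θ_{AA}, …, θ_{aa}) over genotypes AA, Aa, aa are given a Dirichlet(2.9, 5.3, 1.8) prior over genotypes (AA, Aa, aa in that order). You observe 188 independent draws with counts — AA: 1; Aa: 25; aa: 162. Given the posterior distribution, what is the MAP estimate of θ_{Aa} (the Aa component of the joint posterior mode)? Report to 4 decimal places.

The Dirichlet prior is conjugate to the Multinomial likelihood: each posterior αⱼ = prior αⱼ + observed count nⱼ.
Posterior concentration: (3.9, 30.3, 163.8), total = 198.0.
Joint mode component: (α_{Aa}−1)/(Σα−K) = 29.3/195.0 = 0.1503.

0.1503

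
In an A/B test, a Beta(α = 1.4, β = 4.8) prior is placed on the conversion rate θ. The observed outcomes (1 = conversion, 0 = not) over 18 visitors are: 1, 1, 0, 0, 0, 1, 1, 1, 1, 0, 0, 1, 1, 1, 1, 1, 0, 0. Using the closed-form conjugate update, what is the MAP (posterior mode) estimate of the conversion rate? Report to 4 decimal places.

The Beta prior is conjugate to a Binomial/Bernoulli likelihood; the update adds successes to α and failures to β.
Posterior: Beta(α+k, β+n−k) = Beta(1.4+11, 4.8+7) = Beta(12.4, 11.8).
Mode of Beta(a,b) for a,b>1 is (a−1)/(a+b−2) = 11.4/22.2 = 0.5135.

0.5135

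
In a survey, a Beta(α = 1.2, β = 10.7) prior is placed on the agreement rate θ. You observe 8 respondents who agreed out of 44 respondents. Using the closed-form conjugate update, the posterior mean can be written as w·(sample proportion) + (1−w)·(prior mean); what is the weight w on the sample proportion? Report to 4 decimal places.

0.7871

The Beta prior is conjugate to a Binomial/Bernoulli likelihood; the update adds successes to α and failures to β.
Posterior mean = (α₀+k)/(α₀+β₀+n) = [n/(α₀+β₀+n)]·(k/n) + [(α₀+β₀)/(α₀+β₀+n)]·α₀/(α₀+β₀), so only n and the prior enter the weight.
The weight on the data is w = n/(α₀+β₀+n) = 44/(1.2+10.7+44) = 44/55.9 = 0.7871.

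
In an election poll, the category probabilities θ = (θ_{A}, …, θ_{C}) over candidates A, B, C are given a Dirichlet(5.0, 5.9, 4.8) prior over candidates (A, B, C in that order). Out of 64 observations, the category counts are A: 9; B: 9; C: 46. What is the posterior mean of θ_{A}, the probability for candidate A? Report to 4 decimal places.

The Dirichlet prior is conjugate to the Multinomial likelihood: each posterior αⱼ = prior αⱼ + observed count nⱼ.
Posterior concentration: (14.0, 14.9, 50.8), total = 79.7.
E[θ_{A}|data] = α_{A}/Σα = 14.0/79.7 = 0.1757.

0.1757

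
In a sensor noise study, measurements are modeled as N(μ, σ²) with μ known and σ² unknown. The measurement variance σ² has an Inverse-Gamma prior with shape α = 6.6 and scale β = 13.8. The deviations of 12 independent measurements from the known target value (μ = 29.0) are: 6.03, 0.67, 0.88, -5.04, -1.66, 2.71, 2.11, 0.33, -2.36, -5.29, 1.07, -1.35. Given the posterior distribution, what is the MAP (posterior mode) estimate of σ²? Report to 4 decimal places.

5.2120

With known mean μ and an Inverse-Gamma(α, β) prior on σ², the Normal likelihood is conjugate: posterior is Inv-Gamma(α + n/2, β + Σ(xᵢ−μ)²/2).
Σ(xᵢ−μ)² = (6.03)² + (0.67)² + (0.88)² + (-5.04)² + (-1.66)² + (2.71)² + (2.11)² + (0.33)² + (-2.36)² + (-5.29)² + (1.07)² + (-1.35)² = 114.1676.
Posterior: Inv-Gamma(6.6 + 12/2, 13.8 + 114.1676/2) = Inv-Gamma(12.60, 70.88380).
Mode = β/(α+1) = 70.88380/13.60 = 5.2120.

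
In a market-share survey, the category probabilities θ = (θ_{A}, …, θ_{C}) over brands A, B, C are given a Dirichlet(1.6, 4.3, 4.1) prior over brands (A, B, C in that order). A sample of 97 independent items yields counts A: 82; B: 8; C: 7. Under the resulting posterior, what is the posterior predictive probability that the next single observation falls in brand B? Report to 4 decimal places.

0.1150

The Dirichlet prior is conjugate to the Multinomial likelihood: each posterior αⱼ = prior αⱼ + observed count nⱼ.
Posterior concentration: (83.6, 12.3, 11.1), total = 107.0.
P(next = B | data) = α_{B}/Σα = 0.1150.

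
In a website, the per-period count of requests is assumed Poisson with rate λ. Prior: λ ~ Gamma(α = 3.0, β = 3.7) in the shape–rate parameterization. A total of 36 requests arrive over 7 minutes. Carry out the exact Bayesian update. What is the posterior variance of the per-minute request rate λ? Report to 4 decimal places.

0.3406

With a Gamma(shape α, rate β) prior, the Poisson likelihood is conjugate: the posterior is Gamma(α + ΣXᵢ, β + n).
Posterior: Gamma(α+S, β+n) = Gamma(3.0+36, 3.7+7) = Gamma(39.0, 10.7).
Var = α/β² = 39.0/10.7² = 0.3406.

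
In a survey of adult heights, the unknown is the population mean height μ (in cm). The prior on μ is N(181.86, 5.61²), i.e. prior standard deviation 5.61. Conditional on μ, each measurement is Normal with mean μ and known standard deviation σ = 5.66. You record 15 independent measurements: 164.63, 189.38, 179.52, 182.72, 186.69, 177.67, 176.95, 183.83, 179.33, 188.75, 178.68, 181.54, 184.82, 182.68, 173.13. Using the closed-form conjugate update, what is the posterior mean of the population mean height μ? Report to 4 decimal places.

180.7625

For Normal data with known variance σ², a Normal(μ₀, σ₀²) prior on μ is conjugate. Posterior precision = 1/σ₀² + n/σ²; posterior mean is the precision-weighted average of μ₀ and x̄.
Σxᵢ = 164.63 + 189.38 + 179.52 + 182.72 + 186.69 + 177.67 + 176.95 + 183.83 + 179.33 + 188.75 + 178.68 + 181.54 + 184.82 + 182.68 + 173.13 = 2710.32, so n·x̄ = 2710.32.
σ₀² = 5.61² = 31.4721, σ² = 5.66² = 32.0356; σ² + n·σ₀² = 32.0356 + 15·31.4721 = 504.1171.
Posterior mean = (μ₀/σ₀² + n·x̄/σ²)/(1/σ₀² + n/σ²) = (σ²·μ₀ + σ₀²·n·x̄)/(σ² + n·σ₀²) = (32.0356·181.86 + 31.4721·2710.32)/504.1171 = 91125.456288/504.1171 = 180.7625.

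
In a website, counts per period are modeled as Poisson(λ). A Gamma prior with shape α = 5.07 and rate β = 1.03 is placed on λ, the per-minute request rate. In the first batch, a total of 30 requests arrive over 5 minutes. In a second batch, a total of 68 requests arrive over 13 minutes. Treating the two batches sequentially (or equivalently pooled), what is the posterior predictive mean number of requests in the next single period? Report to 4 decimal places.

With a Gamma(shape α, rate β) prior, the Poisson likelihood is conjugate: the posterior is Gamma(α + ΣXᵢ, β + n).
After batch 1: Gamma(α+S, β+n) = Gamma(5.07+30, 1.03+5) = Gamma(35.07, 6.03).
After batch 2: Gamma(α+S, β+n) = Gamma(35.07+68, 6.03+13) = Gamma(103.07, 19.03).
The predictive distribution for one future period is NegBinom with mean α/β = 5.4162.

5.4162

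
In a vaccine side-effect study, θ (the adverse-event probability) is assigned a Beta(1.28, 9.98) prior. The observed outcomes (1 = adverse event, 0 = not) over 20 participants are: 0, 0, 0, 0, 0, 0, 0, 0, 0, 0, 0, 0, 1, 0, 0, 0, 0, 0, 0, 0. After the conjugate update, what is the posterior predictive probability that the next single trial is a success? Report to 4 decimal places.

0.0729

The Beta prior is conjugate to a Binomial/Bernoulli likelihood; the update adds successes to α and failures to β.
Posterior: Beta(α+k, β+n−k) = Beta(1.28+1, 9.98+19) = Beta(2.28, 28.98).
For a single future Bernoulli trial, P(success | data) = α/(α+β) = 0.0729.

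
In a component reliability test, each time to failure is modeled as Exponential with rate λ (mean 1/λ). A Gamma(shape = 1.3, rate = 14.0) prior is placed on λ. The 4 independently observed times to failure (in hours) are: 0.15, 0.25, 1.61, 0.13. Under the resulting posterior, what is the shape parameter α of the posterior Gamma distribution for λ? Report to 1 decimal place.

5.3

With a Gamma(shape α, rate β) prior on the exponential rate λ, the posterior after n observations with total T = Σxᵢ is Gamma(α+n, β+T).
Sum of observations T = 2.14 hours; n = 4.
Posterior: Gamma(1.3+4, 14.0+2.14) = Gamma(5.3, 16.14).
Posterior α = 5.3.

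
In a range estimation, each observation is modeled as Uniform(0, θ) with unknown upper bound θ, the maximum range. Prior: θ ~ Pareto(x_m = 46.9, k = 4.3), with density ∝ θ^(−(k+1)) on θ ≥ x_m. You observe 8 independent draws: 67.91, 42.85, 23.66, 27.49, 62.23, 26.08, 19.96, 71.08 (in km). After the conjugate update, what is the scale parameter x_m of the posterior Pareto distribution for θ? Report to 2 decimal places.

A Pareto(scale x_m, shape k) prior on the upper bound θ of Uniform(0, θ) is conjugate: posterior is Pareto(max(x_m, max xᵢ), k + n).
Sample maximum = 71.08; prior scale x_m = 46.9 → posterior scale = max = 71.08.
Posterior shape = 4.3 + 8 = 12.3.
Posterior scale x_m = 71.08.

71.08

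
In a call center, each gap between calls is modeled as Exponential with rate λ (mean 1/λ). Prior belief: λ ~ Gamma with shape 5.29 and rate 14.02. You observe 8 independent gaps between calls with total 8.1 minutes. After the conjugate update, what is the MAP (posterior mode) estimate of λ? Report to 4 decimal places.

0.5556

With a Gamma(shape α, rate β) prior on the exponential rate λ, the posterior after n observations with total T = Σxᵢ is Gamma(α+n, β+T).
Posterior: Gamma(5.29+8, 14.02+8.1) = Gamma(13.29, 22.12).
Mode = (α−1)/β = 0.5556.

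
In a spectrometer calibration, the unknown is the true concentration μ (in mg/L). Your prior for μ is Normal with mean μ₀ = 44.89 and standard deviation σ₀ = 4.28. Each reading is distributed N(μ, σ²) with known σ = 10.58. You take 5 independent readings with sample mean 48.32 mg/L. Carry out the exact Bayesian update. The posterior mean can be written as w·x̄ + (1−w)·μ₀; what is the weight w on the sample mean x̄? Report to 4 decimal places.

0.4500

For Normal data with known variance σ², a Normal(μ₀, σ₀²) prior on μ is conjugate. Posterior precision = 1/σ₀² + n/σ²; posterior mean is the precision-weighted average of μ₀ and x̄.
σ₀² = 4.28² = 18.3184, σ² = 10.58² = 111.9364. Prior precision 1/σ₀² = 1/18.3184; data precision n/σ² = 5/111.9364.
w = (n/σ²)/(1/σ₀² + n/σ²) = n·σ₀²/(σ² + n·σ₀²) = 5·18.3184/(111.9364 + 5·18.3184) = 91.592/203.5284 = 0.4500.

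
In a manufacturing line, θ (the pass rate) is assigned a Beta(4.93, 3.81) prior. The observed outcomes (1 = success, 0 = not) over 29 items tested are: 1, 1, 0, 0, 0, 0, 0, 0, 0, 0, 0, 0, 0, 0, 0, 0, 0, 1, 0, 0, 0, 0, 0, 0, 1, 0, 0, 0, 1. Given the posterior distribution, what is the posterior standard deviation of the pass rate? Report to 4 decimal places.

The Beta prior is conjugate to a Binomial/Bernoulli likelihood; the update adds successes to α and failures to β.
Posterior: Beta(α+k, β+n−k) = Beta(4.93+5, 3.81+24) = Beta(9.93, 27.81).
Var = αβ/((α+β)²(α+β+1)) = 9.93·27.81/(37.74²·38.74) = 0.00500480; SD = √0.00500480 = 0.0707.

0.0707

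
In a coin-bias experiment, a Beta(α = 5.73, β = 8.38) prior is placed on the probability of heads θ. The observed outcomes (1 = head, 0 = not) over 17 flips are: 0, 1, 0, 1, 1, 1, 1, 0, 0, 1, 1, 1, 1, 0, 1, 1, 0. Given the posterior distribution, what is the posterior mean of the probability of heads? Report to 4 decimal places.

The Beta prior is conjugate to a Binomial/Bernoulli likelihood; the update adds successes to α and failures to β.
Posterior: Beta(α+k, β+n−k) = Beta(5.73+11, 8.38+6) = Beta(16.73, 14.38).
Posterior mean = α/(α+β) = 16.73/31.11 = 0.5378.

0.5378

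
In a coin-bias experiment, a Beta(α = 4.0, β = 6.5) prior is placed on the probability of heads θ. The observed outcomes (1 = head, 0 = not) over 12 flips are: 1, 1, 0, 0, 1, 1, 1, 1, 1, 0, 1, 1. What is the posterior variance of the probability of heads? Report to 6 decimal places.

The Beta prior is conjugate to a Binomial/Bernoulli likelihood; the update adds successes to α and failures to β.
Posterior: Beta(α+k, β+n−k) = Beta(4.0+9, 6.5+3) = Beta(13.0, 9.5).
Var = αβ/((α+β)²(α+β+1)) = 13.0·9.5/(22.5²·23.5) = 0.010381.

0.010381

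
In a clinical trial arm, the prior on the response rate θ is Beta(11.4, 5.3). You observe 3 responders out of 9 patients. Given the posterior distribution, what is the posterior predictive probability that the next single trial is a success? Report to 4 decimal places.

The Beta prior is conjugate to a Binomial/Bernoulli likelihood; the update adds successes to α and failures to β.
Posterior: Beta(α+k, β+n−k) = Beta(11.4+3, 5.3+6) = Beta(14.4, 11.3).
For a single future Bernoulli trial, P(success | data) = α/(α+β) = 0.5603.

0.5603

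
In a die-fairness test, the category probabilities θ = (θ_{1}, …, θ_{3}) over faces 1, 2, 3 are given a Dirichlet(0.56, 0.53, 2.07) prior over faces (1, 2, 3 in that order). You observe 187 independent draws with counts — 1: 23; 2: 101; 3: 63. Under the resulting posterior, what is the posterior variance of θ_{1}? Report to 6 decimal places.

0.000568

The Dirichlet prior is conjugate to the Multinomial likelihood: each posterior αⱼ = prior αⱼ + observed count nⱼ.
Posterior concentration: (23.56, 101.53, 65.07), total = 190.16.
Var[θ_j] = α_j(Σα−α_j)/((Σα)²(Σα+1)) = 23.56·166.60/(190.16²·191.16) = 0.000568.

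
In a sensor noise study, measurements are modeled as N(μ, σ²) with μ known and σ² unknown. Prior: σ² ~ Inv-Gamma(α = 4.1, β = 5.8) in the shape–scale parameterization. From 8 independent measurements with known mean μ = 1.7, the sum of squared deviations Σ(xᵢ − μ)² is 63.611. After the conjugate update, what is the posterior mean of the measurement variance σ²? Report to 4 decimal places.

5.2965

With known mean μ and an Inverse-Gamma(α, β) prior on σ², the Normal likelihood is conjugate: posterior is Inv-Gamma(α + n/2, β + Σ(xᵢ−μ)²/2).
Posterior: Inv-Gamma(4.1 + 8/2, 5.8 + 63.611/2) = Inv-Gamma(8.10, 37.6055).
E[σ²|data] = β/(α−1) = 37.6055/7.10 = 5.2965.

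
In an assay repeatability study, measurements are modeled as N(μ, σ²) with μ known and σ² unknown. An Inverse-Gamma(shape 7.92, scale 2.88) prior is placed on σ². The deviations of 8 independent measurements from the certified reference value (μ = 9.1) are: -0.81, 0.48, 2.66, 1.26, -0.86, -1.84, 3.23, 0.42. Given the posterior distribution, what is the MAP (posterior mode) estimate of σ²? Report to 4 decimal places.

1.1627

With known mean μ and an Inverse-Gamma(α, β) prior on σ², the Normal likelihood is conjugate: posterior is Inv-Gamma(α + n/2, β + Σ(xᵢ−μ)²/2).
Σ(xᵢ−μ)² = (-0.81)² + (0.48)² + (2.66)² + (1.26)² + (-0.86)² + (-1.84)² + (3.23)² + (0.42)² = 24.2842.
Posterior: Inv-Gamma(7.92 + 8/2, 2.88 + 24.2842/2) = Inv-Gamma(11.92, 15.02210).
Mode = β/(α+1) = 15.02210/12.92 = 1.1627.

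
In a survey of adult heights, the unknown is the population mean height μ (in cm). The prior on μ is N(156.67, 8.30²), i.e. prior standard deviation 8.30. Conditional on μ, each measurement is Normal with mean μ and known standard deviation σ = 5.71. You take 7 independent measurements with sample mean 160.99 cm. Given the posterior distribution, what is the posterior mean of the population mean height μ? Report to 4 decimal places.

For Normal data with known variance σ², a Normal(μ₀, σ₀²) prior on μ is conjugate. Posterior precision = 1/σ₀² + n/σ²; posterior mean is the precision-weighted average of μ₀ and x̄.
n·x̄ = 7·160.99 = 1126.93.
σ₀² = 8.30² = 68.89, σ² = 5.71² = 32.6041; σ² + n·σ₀² = 32.6041 + 7·68.89 = 514.8341.
Posterior mean = (μ₀/σ₀² + n·x̄/σ²)/(1/σ₀² + n/σ²) = (σ²·μ₀ + σ₀²·n·x̄)/(σ² + n·σ₀²) = (32.6041·156.67 + 68.89·1126.93)/514.8341 = 82742.292047/514.8341 = 160.7164.

160.7164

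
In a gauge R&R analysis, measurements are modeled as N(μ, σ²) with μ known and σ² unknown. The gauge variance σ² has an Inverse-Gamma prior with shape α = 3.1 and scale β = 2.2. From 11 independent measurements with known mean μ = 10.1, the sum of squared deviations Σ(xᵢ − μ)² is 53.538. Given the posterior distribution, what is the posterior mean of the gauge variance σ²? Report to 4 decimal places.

3.8117

With known mean μ and an Inverse-Gamma(α, β) prior on σ², the Normal likelihood is conjugate: posterior is Inv-Gamma(α + n/2, β + Σ(xᵢ−μ)²/2).
Posterior: Inv-Gamma(3.1 + 11/2, 2.2 + 53.538/2) = Inv-Gamma(8.60, 28.9690).
E[σ²|data] = β/(α−1) = 28.9690/7.60 = 3.8117.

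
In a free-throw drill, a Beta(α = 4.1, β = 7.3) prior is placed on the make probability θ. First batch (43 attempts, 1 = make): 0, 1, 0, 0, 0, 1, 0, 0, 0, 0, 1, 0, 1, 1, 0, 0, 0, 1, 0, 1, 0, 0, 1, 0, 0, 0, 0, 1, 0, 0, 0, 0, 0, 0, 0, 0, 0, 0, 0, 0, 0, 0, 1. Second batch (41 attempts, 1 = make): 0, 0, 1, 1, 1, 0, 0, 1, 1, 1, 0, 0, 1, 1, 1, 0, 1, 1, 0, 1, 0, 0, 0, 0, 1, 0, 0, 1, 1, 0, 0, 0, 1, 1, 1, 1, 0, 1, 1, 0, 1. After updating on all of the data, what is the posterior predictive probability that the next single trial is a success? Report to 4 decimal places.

0.3784

The Beta prior is conjugate to a Binomial/Bernoulli likelihood; the update adds successes to α and failures to β.
After batch 1: Beta(4.1+10, 7.3+33) = Beta(14.1, 40.3).
After batch 2: Beta(14.1+22, 40.3+19) = Beta(36.1, 59.3).
For a single future Bernoulli trial, P(success | data) = α/(α+β) = 0.3784.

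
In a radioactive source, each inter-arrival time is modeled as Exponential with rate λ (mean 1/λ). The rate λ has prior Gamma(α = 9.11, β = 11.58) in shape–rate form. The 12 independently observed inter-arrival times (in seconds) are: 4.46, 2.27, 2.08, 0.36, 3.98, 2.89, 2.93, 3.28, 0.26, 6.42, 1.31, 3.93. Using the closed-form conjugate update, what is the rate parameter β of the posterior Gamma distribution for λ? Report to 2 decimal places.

45.75

With a Gamma(shape α, rate β) prior on the exponential rate λ, the posterior after n observations with total T = Σxᵢ is Gamma(α+n, β+T).
Sum of observations T = 34.17 seconds; n = 12.
Posterior: Gamma(9.11+12, 11.58+34.17) = Gamma(21.11, 45.75).
Posterior β = 45.75.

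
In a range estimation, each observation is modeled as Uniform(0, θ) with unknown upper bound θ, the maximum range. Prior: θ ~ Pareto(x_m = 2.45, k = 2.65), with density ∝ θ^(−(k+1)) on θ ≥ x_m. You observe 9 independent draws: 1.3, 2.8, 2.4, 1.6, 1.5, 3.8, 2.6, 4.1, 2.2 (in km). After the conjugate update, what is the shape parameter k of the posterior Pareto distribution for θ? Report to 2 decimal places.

11.65

A Pareto(scale x_m, shape k) prior on the upper bound θ of Uniform(0, θ) is conjugate: posterior is Pareto(max(x_m, max xᵢ), k + n).
Sample maximum = 4.1; prior scale x_m = 2.45 → posterior scale = max = 4.10.
Posterior shape = 2.65 + 9 = 11.65.
Posterior shape k = 11.65.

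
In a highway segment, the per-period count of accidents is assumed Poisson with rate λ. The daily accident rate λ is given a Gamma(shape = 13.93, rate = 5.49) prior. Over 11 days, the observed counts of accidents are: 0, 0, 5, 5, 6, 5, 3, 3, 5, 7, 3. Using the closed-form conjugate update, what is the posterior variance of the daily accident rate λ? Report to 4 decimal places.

0.2057

With a Gamma(shape α, rate β) prior, the Poisson likelihood is conjugate: the posterior is Gamma(α + ΣXᵢ, β + n).
Sum of counts S = 42 over n = 11 days.
Posterior: Gamma(α+S, β+n) = Gamma(13.93+42, 5.49+11) = Gamma(55.93, 16.49).
Var = α/β² = 55.93/16.49² = 0.2057.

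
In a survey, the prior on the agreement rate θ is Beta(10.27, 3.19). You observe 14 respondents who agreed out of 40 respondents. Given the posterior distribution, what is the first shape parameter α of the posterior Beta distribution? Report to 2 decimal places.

The Beta prior is conjugate to a Binomial/Bernoulli likelihood; the update adds successes to α and failures to β.
Posterior: Beta(α+k, β+n−k) = Beta(10.27+14, 3.19+26) = Beta(24.27, 29.19).
Posterior α = 24.27.

24.27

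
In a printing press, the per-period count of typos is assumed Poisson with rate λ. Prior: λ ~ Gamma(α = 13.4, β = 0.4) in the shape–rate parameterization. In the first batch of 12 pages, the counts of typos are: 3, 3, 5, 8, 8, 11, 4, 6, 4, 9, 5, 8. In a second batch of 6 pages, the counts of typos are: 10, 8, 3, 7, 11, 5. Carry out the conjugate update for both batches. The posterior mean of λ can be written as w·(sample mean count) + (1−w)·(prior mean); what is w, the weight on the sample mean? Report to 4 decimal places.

With a Gamma(shape α, rate β) prior, the Poisson likelihood is conjugate: the posterior is Gamma(α + ΣXᵢ, β + n).
Total number of pages: n = 12 + 6 = 18.
Posterior mean = (α₀+S)/(β₀+n) = [n/(β₀+n)]·(S/n) + [β₀/(β₀+n)]·(α₀/β₀), so only n and β₀ enter the weight.
Weight on data w = n/(β₀+n) = 18/(0.4+18) = 18/18.4 = 0.9783.

0.9783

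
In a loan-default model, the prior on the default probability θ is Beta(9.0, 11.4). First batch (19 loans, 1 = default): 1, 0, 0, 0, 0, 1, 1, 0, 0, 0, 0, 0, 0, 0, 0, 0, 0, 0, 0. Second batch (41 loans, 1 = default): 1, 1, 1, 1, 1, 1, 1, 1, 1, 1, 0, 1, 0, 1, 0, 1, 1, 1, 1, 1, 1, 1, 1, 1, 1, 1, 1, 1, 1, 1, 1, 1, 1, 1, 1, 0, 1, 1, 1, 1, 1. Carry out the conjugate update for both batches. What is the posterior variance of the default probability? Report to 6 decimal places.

The Beta prior is conjugate to a Binomial/Bernoulli likelihood; the update adds successes to α and failures to β.
After batch 1: Beta(9.0+3, 11.4+16) = Beta(12.0, 27.4).
After batch 2: Beta(12.0+37, 27.4+4) = Beta(49.0, 31.4).
Var = αβ/((α+β)²(α+β+1)) = 49.0·31.4/(80.4²·81.4) = 0.002924.

0.002924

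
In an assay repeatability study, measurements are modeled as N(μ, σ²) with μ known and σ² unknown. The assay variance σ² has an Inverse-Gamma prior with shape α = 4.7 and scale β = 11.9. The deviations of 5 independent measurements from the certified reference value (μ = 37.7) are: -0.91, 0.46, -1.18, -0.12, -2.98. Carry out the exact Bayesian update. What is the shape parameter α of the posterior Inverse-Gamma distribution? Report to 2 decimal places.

7.20

With known mean μ and an Inverse-Gamma(α, β) prior on σ², the Normal likelihood is conjugate: posterior is Inv-Gamma(α + n/2, β + Σ(xᵢ−μ)²/2).
Σ(xᵢ−μ)² = (-0.91)² + (0.46)² + (-1.18)² + (-0.12)² + (-2.98)² = 11.3269.
Posterior: Inv-Gamma(4.7 + 5/2, 11.9 + 11.3269/2) = Inv-Gamma(7.20, 17.56345).
Posterior α = 7.20.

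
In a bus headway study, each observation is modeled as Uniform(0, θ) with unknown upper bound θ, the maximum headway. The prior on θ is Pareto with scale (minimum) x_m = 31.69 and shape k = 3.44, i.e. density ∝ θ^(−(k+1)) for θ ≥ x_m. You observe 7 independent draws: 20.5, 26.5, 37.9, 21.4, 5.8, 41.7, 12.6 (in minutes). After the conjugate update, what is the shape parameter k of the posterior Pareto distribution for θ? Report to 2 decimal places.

A Pareto(scale x_m, shape k) prior on the upper bound θ of Uniform(0, θ) is conjugate: posterior is Pareto(max(x_m, max xᵢ), k + n).
Sample maximum = 41.7; prior scale x_m = 31.69 → posterior scale = max = 41.70.
Posterior shape = 3.44 + 7 = 10.44.
Posterior shape k = 10.44.

10.44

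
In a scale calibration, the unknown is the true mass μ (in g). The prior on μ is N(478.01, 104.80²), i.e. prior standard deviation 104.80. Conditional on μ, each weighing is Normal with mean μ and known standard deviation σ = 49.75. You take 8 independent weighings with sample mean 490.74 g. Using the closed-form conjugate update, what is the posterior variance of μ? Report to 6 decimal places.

For Normal data with known variance σ², a Normal(μ₀, σ₀²) prior on μ is conjugate. Posterior precision = 1/σ₀² + n/σ²; posterior mean is the precision-weighted average of μ₀ and x̄.
σ₀² = 104.80² = 10983.04, σ² = 49.75² = 2475.0625; σ² + n·σ₀² = 2475.0625 + 8·10983.04 = 90339.3825.
Posterior precision = 1/σ₀² + n/σ² = 1/10983.04 + 8/2475.0625 = (σ² + n·σ₀²)/(σ₀²σ²) = 90339.3825/(10983.04·2475.0625); posterior variance σₙ² = σ₀²σ²/(σ² + n·σ₀²) = 10983.04·2475.0625/90339.3825 = 300.906534.

300.906534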